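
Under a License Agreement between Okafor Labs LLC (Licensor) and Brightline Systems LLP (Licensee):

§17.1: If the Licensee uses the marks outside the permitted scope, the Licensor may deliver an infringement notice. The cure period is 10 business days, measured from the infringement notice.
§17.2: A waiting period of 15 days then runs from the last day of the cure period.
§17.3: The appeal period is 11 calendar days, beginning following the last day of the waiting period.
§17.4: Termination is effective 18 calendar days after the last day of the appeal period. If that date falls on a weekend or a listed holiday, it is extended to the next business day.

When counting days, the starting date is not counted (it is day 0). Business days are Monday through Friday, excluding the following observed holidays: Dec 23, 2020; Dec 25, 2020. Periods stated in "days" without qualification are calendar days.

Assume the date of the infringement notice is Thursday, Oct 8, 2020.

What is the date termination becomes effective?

The last day of the cure period: counting 10 business days from Thursday, Oct 8, 2020 (Oct 9, Oct 12, Oct 13, Oct 14, Oct 15, Oct 16, Oct 19, Oct 20, Oct 21, Oct 22, skipping weekends) reaches Thursday, Oct 22, 2020.
Adding 15 calendar days to Oct 22, 2020 gives Nov 6, 2020, which is the last day of the waiting period.
The last day of the appeal period: Nov 6, 2020 + 11 days = Nov 17, 2020.
Adding 18 calendar days to Nov 17, 2020 gives Dec 5, 2020, which is the date termination becomes effective. That falls on a Saturday, so it rolls to the next business day, Monday, Dec 7, 2020.

Dec 7, 2020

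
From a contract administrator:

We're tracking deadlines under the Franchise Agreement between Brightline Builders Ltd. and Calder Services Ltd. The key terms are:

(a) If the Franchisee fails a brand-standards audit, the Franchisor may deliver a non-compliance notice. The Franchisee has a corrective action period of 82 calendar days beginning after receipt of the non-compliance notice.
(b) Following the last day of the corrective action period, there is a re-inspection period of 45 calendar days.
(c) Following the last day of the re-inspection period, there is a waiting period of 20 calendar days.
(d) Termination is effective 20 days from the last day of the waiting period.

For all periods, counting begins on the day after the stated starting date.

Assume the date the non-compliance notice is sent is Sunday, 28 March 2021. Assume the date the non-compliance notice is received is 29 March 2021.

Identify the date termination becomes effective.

The last day of the corrective action period: 29 March 2021 + 82 days = 19 June 2021.
Adding 45 calendar days to 19 June 2021 gives 3 August 2021, which is the last day of the re-inspection period.
Adding 20 calendar days to 3 August 2021 gives 23 August 2021, which is the last day of the waiting period.
The date termination becomes effective: 20 calendar days after 23 August 2021 is 12 September 2021.

12 September 2021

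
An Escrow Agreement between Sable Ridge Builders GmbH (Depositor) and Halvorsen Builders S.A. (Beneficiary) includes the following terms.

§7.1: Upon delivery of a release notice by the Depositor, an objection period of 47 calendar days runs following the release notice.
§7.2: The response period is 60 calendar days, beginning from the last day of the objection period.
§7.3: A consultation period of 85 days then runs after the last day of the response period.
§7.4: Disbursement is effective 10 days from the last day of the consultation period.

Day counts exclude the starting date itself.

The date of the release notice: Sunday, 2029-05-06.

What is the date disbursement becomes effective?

2029-11-24

The last day of the objection period: 47 calendar days after 2029-05-06 is 2029-06-22.
The last day of the response period: 60 calendar days after 2029-06-22 is 2029-08-21.
The last day of the consultation period: 2029-08-21 + 85 days = 2029-11-14.
Adding 10 calendar days to 2029-11-14 gives 2029-11-24, which is the date disbursement becomes effective.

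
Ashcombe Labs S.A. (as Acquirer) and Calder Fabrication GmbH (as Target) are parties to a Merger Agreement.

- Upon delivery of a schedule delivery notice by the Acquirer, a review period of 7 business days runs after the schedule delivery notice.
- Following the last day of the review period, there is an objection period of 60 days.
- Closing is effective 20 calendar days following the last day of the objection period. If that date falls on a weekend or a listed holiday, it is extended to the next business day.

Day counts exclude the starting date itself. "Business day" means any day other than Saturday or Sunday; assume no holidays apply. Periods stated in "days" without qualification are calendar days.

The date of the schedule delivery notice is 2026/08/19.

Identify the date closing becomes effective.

The last day of the review period: counting 7 business days from Wednesday, 2026/08/19 (Aug 20, Aug 21, Aug 24, Aug 25, Aug 26, Aug 27, Aug 28, skipping weekends) reaches Friday, 2026/08/28.
The last day of the objection period: 2026/08/28 + 60 days = 2026/10/27.
The date closing becomes effective: 2026/10/27 + 20 days = 2026/11/16. 2026/11/16 is a Monday, so no roll-forward applies.

2026/11/16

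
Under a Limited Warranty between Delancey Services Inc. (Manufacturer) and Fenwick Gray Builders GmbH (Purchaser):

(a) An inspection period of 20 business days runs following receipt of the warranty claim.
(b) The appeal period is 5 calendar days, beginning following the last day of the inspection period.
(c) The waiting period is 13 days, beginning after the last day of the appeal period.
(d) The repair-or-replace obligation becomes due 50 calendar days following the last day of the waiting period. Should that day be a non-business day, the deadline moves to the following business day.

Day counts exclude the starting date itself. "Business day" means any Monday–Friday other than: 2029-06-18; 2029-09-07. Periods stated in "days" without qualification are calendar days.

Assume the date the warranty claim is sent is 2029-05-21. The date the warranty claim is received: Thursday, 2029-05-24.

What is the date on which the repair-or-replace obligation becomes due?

The last day of the inspection period: 20 business days after Thursday, 2029-05-24, skipping weekends and the listed holiday on Jun 18 — May 25, May 28, May 29, May 30, …, Jun 20, Jun 21, Jun 22 — lands on Friday, 2029-06-22.
Adding 5 calendar days to 2029-06-22 gives 2029-06-27, which is the last day of the appeal period.
Adding 13 calendar days to 2029-06-27 gives 2029-07-10, which is the last day of the waiting period.
Adding 50 calendar days to 2029-07-10 gives 2029-08-29, which is the date on which the repair-or-replace obligation becomes due. 2029-08-29 is a Wednesday and is not a listed holiday, so no roll-forward applies.

2029-08-29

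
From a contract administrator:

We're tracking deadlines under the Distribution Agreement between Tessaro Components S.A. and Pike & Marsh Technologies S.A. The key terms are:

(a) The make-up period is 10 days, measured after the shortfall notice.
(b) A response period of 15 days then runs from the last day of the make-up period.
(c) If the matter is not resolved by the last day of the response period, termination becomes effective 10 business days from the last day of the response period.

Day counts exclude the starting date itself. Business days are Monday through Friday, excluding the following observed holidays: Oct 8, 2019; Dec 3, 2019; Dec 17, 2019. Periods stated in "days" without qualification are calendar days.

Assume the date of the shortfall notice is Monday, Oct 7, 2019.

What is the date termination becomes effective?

Adding 10 calendar days to Oct 7, 2019 gives Oct 17, 2019, which is the last day of the make-up period.
The last day of the response period: 15 calendar days after Oct 17, 2019 is Nov 1, 2019.
The date termination becomes effective: 10 business days after Friday, Nov 1, 2019, skipping weekends — Nov 4, Nov 5, Nov 6, Nov 7, Nov 8, Nov 11, Nov 12, Nov 13, Nov 14, Nov 15 — lands on Friday, Nov 15, 2019.

Nov 15, 2019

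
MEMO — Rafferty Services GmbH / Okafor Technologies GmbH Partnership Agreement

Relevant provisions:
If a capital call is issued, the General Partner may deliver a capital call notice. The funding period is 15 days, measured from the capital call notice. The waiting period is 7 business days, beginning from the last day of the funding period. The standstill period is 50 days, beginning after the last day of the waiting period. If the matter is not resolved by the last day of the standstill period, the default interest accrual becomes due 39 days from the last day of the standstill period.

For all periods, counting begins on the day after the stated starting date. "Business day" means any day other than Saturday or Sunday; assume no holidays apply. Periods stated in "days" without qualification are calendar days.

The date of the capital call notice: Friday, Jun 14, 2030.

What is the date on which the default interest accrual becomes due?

Adding 15 calendar days to Jun 14, 2030 gives Jun 29, 2030, which is the last day of the funding period.
The last day of the waiting period: 7 business days after Saturday, Jun 29, 2030, skipping weekends — Jul 1, Jul 2, Jul 3, Jul 4, Jul 5, Jul 8, Jul 9 — lands on Tuesday, Jul 9, 2030.
The last day of the standstill period: 50 calendar days after Jul 9, 2030 is Aug 28, 2030.
The date on which the default interest accrual becomes due: Aug 28, 2030 + 39 days = Oct 6, 2030.

Oct 6, 2030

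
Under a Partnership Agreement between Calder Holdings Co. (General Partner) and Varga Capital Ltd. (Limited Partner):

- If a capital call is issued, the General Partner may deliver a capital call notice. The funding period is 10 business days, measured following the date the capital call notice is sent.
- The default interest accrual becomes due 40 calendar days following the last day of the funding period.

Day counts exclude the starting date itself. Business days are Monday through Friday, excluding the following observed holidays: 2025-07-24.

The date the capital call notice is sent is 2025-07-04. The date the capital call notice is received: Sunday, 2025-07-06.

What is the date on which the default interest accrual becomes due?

The last day of the funding period: 10 business days after Friday, 2025-07-04, skipping weekends — Jul 7, Jul 8, Jul 9, Jul 10, Jul 11, Jul 14, Jul 15, Jul 16, Jul 17, Jul 18 — lands on Friday, 2025-07-18.
The date on which the default interest accrual becomes due: 2025-07-18 + 40 days = 2025-08-27.

2025-08-27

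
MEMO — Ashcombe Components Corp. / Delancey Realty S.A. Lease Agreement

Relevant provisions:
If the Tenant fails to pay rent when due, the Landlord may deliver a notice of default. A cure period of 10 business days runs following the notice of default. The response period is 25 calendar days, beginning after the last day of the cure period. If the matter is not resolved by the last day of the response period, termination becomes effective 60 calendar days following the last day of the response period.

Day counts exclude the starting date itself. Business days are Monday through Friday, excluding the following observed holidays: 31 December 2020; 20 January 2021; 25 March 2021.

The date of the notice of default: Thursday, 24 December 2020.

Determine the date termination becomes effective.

3 April 2021

The last day of the cure period: counting 10 business days from Thursday, 24 December 2020 (Dec 25, Dec 28, Dec 29, Dec 30, Jan 1, Jan 4, Jan 5, Jan 6, Jan 7, Jan 8, skipping weekends and the listed holiday on Dec 31) reaches Friday, 8 January 2021.
Adding 25 calendar days to 8 January 2021 gives 2 February 2021, which is the last day of the response period.
The date termination becomes effective: 2 February 2021 + 60 days = 3 April 2021.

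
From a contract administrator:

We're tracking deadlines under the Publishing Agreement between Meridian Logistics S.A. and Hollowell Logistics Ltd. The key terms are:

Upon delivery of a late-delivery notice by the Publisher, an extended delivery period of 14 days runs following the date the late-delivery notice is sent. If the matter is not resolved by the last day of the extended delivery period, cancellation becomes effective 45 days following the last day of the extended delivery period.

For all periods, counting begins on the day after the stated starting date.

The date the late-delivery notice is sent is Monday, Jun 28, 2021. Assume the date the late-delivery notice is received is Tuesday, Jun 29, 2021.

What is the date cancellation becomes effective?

Aug 26, 2021

The last day of the extended delivery period: 14 calendar days after Jun 28, 2021 is Jul 12, 2021.
The date cancellation becomes effective: 45 calendar days after Jul 12, 2021 is Aug 26, 2021.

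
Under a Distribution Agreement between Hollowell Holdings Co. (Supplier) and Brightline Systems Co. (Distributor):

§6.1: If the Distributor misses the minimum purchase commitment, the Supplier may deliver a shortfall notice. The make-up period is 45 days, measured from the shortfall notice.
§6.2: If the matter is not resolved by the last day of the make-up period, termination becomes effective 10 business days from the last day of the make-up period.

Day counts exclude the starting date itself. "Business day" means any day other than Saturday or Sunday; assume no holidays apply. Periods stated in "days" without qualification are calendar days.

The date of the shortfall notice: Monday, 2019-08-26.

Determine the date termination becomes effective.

The last day of the make-up period: 45 calendar days after 2019-08-26 is 2019-10-10.
The date termination becomes effective: 10 business days after Thursday, 2019-10-10, skipping weekends — Oct 11, Oct 14, Oct 15, Oct 16, Oct 17, Oct 18, Oct 21, Oct 22, Oct 23, Oct 24 — lands on Thursday, 2019-10-24.

2019-10-24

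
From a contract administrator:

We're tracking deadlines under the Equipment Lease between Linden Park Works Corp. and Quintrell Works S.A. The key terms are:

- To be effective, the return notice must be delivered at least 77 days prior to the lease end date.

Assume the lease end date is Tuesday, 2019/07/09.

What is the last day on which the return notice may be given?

Counting back 77 calendar days from 2019/07/09 gives 2019/04/23.

2019/04/23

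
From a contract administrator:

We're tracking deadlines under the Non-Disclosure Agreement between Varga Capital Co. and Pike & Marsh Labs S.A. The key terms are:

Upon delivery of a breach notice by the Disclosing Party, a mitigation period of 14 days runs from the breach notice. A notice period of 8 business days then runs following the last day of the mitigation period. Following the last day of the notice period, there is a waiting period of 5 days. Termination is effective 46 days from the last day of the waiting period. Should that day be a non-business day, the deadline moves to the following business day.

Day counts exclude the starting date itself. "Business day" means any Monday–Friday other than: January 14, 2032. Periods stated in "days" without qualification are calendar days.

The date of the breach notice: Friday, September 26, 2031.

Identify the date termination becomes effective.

December 12, 2031

The last day of the mitigation period: September 26, 2031 + 14 days = October 10, 2031.
The last day of the notice period: counting 8 business days from Friday, October 10, 2031 (Oct 13, Oct 14, Oct 15, Oct 16, Oct 17, Oct 20, Oct 21, Oct 22, skipping weekends) reaches Wednesday, October 22, 2031.
Adding 5 calendar days to October 22, 2031 gives October 27, 2031, which is the last day of the waiting period.
The date termination becomes effective: 46 calendar days after October 27, 2031 is December 12, 2031. December 12, 2031 is a Friday and is not a listed holiday, so no roll-forward applies.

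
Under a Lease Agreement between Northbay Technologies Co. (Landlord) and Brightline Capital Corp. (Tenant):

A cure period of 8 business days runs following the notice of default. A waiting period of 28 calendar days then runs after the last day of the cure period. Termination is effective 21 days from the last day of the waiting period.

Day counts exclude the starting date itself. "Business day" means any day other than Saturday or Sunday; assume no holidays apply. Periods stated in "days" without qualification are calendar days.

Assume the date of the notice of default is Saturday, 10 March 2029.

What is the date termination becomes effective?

The last day of the cure period: counting 8 business days from Saturday, 10 March 2029 (Mar 12, Mar 13, Mar 14, Mar 15, Mar 16, Mar 19, Mar 20, Mar 21, skipping weekends) reaches Wednesday, 21 March 2029.
Adding 28 calendar days to 21 March 2029 gives 18 April 2029, which is the last day of the waiting period.
The date termination becomes effective: 18 April 2029 + 21 days = 9 May 2029.

9 May 2029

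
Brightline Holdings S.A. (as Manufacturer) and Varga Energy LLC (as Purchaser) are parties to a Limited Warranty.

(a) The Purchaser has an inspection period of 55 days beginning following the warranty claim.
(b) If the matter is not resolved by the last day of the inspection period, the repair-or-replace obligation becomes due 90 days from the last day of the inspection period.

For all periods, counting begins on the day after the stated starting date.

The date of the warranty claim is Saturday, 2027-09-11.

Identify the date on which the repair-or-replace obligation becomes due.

2028-02-03

The last day of the inspection period: 55 calendar days after 2027-09-11 is 2027-11-05.
The date on which the repair-or-replace obligation becomes due: 90 calendar days after 2027-11-05 is 2028-02-03.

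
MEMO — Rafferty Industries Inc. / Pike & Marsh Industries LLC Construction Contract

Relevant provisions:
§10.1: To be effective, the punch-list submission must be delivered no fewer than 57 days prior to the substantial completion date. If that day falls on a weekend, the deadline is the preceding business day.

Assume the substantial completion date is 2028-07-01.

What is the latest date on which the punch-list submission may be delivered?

2028-05-05

2028-07-01 minus 57 days is 2028-05-05. That is a Friday, so no adjustment is needed.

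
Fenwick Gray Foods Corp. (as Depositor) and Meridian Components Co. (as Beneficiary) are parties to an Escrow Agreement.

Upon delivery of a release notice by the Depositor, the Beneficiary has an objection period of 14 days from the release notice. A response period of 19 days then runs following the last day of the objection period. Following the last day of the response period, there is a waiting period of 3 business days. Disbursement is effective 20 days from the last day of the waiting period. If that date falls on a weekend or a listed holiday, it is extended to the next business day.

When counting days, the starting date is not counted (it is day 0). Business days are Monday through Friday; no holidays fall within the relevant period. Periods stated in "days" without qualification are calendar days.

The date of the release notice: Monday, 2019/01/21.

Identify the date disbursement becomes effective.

The last day of the objection period: 2019/01/21 + 14 days = 2019/02/04.
Adding 19 calendar days to 2019/02/04 gives 2019/02/23, which is the last day of the response period.
The last day of the waiting period: counting 3 business days from Saturday, 2019/02/23 (Feb 25, Feb 26, Feb 27, skipping weekends) reaches Wednesday, 2019/02/27.
The date disbursement becomes effective: 2019/02/27 + 20 days = 2019/03/19. 2019/03/19 is a Tuesday, so no roll-forward applies.

2019/03/19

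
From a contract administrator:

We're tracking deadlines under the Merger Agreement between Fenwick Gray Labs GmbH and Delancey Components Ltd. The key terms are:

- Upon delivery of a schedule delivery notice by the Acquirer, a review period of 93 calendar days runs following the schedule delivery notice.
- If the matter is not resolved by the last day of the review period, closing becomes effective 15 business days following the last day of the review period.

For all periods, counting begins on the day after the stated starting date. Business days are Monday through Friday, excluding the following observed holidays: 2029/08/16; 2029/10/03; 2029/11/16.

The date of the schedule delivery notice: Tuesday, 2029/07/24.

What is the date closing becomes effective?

The last day of the review period: 93 calendar days after 2029/07/24 is 2029/10/25.
The date closing becomes effective: 15 business days after Thursday, 2029/10/25, skipping weekends — Oct 26, Oct 29, Oct 30, Oct 31, …, Nov 13, Nov 14, Nov 15 — lands on Thursday, 2029/11/15.

2029/11/15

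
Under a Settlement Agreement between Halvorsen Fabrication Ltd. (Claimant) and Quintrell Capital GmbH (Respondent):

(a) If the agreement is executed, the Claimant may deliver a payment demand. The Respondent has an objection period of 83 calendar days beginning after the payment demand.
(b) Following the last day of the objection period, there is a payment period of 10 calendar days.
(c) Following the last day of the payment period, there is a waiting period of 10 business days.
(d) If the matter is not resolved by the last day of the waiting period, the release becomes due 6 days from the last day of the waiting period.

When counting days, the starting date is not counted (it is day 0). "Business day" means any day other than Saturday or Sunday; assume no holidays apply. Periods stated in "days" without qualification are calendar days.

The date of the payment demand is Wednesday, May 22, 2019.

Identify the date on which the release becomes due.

The last day of the objection period: May 22, 2019 + 83 days = Aug 13, 2019.
The last day of the payment period: Aug 13, 2019 + 10 days = Aug 23, 2019.
The last day of the waiting period: counting 10 business days from Friday, Aug 23, 2019 (Aug 26, Aug 27, Aug 28, Aug 29, Aug 30, Sep 2, Sep 3, Sep 4, Sep 5, Sep 6, skipping weekends) reaches Friday, Sep 6, 2019.
Adding 6 calendar days to Sep 6, 2019 gives Sep 12, 2019, which is the date on which the release becomes due.

Sep 12, 2019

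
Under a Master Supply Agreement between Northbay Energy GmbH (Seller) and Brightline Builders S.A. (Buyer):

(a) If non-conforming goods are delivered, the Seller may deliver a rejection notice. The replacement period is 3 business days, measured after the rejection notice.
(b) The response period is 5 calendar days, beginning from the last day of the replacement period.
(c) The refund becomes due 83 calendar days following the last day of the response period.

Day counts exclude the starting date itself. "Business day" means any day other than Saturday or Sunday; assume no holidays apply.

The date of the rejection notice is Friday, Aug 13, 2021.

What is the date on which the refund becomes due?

Nov 14, 2021

The last day of the replacement period: counting 3 business days from Friday, Aug 13, 2021 (Aug 16, Aug 17, Aug 18, skipping weekends) reaches Wednesday, Aug 18, 2021.
Adding 5 calendar days to Aug 18, 2021 gives Aug 23, 2021, which is the last day of the response period.
The date on which the refund becomes due: Aug 23, 2021 + 83 days = Nov 14, 2021.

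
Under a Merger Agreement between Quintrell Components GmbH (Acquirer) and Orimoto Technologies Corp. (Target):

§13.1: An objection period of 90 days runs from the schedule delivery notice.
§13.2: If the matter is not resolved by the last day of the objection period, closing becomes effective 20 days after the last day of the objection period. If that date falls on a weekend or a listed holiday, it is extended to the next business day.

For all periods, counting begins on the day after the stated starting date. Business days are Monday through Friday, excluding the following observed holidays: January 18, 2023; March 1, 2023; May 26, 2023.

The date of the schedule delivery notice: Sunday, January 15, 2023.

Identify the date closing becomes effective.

The last day of the objection period: 90 calendar days after January 15, 2023 is April 15, 2023.
Adding 20 calendar days to April 15, 2023 gives May 5, 2023, which is the date closing becomes effective. May 5, 2023 is a Friday and is not a listed holiday, so no roll-forward applies.

May 5, 2023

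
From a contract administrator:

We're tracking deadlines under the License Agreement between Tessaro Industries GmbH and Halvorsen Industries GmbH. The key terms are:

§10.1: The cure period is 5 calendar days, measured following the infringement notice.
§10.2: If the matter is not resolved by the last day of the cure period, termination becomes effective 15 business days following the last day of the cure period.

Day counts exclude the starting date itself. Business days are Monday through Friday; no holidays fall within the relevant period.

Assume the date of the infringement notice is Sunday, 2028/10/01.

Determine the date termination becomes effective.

2028/10/27

Adding 5 calendar days to 2028/10/01 gives 2028/10/06, which is the last day of the cure period.
The date termination becomes effective: 15 business days after Friday, 2028/10/06, skipping weekends — Oct 9, Oct 10, Oct 11, Oct 12, …, Oct 25, Oct 26, Oct 27 — lands on Friday, 2028/10/27.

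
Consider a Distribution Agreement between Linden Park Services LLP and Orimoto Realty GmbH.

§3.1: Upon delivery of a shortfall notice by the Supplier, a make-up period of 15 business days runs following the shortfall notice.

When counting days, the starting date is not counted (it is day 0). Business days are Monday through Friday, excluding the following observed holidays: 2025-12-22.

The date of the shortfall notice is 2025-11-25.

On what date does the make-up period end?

The last day of the make-up period: 15 business days after Tuesday, 2025-11-25, skipping weekends — Nov 26, Nov 27, Nov 28, Dec 1, …, Dec 12, Dec 15, Dec 16 — lands on Tuesday, 2025-12-16.

2025-12-16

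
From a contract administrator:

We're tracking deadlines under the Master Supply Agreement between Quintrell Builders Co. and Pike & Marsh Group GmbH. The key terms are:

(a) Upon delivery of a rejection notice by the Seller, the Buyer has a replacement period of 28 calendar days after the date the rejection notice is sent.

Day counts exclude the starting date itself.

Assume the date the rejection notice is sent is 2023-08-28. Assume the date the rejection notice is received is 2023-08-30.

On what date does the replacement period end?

Adding 28 calendar days to 2023-08-28 gives 2023-09-25, which is the last day of the replacement period.

2023-09-25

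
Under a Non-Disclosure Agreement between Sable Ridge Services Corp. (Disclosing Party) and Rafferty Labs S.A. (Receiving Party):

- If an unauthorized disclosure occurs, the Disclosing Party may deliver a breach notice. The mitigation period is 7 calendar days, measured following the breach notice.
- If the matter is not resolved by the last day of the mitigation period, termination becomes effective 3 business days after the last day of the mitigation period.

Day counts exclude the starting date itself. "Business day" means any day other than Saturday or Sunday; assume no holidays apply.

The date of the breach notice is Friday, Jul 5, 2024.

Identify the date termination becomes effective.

Jul 17, 2024

The last day of the mitigation period: 7 calendar days after Jul 5, 2024 is Jul 12, 2024.
The date termination becomes effective: counting 3 business days from Friday, Jul 12, 2024 (Jul 15, Jul 16, Jul 17, skipping weekends) reaches Wednesday, Jul 17, 2024.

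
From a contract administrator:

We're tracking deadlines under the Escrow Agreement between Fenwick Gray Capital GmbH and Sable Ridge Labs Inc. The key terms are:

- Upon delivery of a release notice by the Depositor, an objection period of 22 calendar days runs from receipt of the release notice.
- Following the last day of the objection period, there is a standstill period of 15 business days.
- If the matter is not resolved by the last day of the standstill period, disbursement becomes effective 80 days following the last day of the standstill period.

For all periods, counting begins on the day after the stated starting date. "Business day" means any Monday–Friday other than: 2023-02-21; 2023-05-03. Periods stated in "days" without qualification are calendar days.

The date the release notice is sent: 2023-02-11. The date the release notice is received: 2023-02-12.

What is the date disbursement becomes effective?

2023-06-15

The last day of the objection period: 2023-02-12 + 22 days = 2023-03-06.
The last day of the standstill period: 15 business days after Monday, 2023-03-06, skipping weekends — Mar 7, Mar 8, Mar 9, Mar 10, …, Mar 23, Mar 24, Mar 27 — lands on Monday, 2023-03-27.
The date disbursement becomes effective: 80 calendar days after 2023-03-27 is 2023-06-15.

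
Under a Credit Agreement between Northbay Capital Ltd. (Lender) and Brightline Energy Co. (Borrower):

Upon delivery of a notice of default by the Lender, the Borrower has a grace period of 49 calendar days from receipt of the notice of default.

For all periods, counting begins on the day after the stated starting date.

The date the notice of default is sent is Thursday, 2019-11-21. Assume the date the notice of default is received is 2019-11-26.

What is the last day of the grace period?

2020-01-14

The last day of the grace period: 49 calendar days after 2019-11-26 is 2020-01-14.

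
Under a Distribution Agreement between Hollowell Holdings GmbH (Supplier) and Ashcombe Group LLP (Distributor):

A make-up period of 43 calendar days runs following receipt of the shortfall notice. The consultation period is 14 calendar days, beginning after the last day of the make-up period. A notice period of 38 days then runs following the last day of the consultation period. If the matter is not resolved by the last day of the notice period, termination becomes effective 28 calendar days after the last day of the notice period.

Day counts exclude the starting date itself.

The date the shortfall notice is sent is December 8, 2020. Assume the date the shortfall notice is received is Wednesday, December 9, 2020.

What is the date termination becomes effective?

The last day of the make-up period: December 9, 2020 + 43 days = January 21, 2021.
The last day of the consultation period: 14 calendar days after January 21, 2021 is February 4, 2021.
The last day of the notice period: February 4, 2021 + 38 days = March 14, 2021.
Adding 28 calendar days to March 14, 2021 gives April 11, 2021, which is the date termination becomes effective.

April 11, 2021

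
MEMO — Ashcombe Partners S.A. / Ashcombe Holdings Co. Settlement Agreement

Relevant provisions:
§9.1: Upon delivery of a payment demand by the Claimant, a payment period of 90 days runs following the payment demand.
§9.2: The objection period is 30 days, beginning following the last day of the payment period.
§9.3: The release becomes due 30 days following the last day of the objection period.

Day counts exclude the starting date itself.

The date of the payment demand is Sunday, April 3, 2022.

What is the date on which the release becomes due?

The last day of the payment period: 90 calendar days after April 3, 2022 is July 2, 2022.
Adding 30 calendar days to July 2, 2022 gives August 1, 2022, which is the last day of the objection period.
Adding 30 calendar days to August 1, 2022 gives August 31, 2022, which is the date on which the release becomes due.

August 31, 2022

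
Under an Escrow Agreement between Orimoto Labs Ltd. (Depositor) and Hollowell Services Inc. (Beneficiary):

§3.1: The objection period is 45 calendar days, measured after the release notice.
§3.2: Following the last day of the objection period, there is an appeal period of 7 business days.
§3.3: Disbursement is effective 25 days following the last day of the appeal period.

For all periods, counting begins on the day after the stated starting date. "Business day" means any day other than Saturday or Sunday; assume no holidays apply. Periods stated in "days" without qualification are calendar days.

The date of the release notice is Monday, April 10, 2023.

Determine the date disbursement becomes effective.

The last day of the objection period: April 10, 2023 + 45 days = May 25, 2023.
From Thursday, May 25, 2023, 7 business days (May 26, May 29, May 30, May 31, Jun 1, Jun 2, Jun 5, skipping weekends) brings us to Monday, June 5, 2023, which is the last day of the appeal period.
Adding 25 calendar days to June 5, 2023 gives June 30, 2023, which is the date disbursement becomes effective.

June 30, 2023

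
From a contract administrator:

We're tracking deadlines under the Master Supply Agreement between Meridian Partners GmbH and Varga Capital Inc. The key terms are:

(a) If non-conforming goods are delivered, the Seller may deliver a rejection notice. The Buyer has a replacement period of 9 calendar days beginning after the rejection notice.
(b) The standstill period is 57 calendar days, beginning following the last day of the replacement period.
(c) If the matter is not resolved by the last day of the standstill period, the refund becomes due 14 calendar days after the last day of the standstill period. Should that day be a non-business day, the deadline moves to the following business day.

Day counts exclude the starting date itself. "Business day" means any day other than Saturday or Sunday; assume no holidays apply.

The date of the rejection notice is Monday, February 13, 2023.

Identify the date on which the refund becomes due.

The last day of the replacement period: February 13, 2023 + 9 days = February 22, 2023.
The last day of the standstill period: February 22, 2023 + 57 days = April 20, 2023.
The date on which the refund becomes due: 14 calendar days after April 20, 2023 is May 4, 2023. May 4, 2023 is a Thursday, so no roll-forward applies.

May 4, 2023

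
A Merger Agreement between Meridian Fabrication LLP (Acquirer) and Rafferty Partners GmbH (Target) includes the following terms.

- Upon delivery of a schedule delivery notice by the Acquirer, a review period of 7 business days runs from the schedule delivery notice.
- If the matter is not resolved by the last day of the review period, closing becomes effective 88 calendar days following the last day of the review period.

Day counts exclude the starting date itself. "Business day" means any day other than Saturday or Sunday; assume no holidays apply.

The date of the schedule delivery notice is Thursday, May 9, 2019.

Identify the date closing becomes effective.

From Thursday, May 9, 2019, 7 business days (May 10, May 13, May 14, May 15, May 16, May 17, May 20, skipping weekends) brings us to Monday, May 20, 2019, which is the last day of the review period.
Adding 88 calendar days to May 20, 2019 gives August 16, 2019, which is the date closing becomes effective.

August 16, 2019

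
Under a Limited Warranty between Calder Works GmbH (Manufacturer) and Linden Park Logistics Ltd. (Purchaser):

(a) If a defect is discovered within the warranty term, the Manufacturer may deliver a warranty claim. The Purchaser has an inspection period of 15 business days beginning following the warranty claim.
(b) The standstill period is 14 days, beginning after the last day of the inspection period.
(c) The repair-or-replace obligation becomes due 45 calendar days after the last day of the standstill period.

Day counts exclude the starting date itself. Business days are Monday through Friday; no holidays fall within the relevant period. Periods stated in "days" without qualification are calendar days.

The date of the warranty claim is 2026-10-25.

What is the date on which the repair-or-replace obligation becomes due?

The last day of the inspection period: counting 15 business days from Sunday, 2026-10-25 (Oct 26, Oct 27, Oct 28, Oct 29, …, Nov 11, Nov 12, Nov 13, skipping weekends) reaches Friday, 2026-11-13.
The last day of the standstill period: 2026-11-13 + 14 days = 2026-11-27.
Adding 45 calendar days to 2026-11-27 gives 2027-01-11, which is the date on which the repair-or-replace obligation becomes due.

2027-01-11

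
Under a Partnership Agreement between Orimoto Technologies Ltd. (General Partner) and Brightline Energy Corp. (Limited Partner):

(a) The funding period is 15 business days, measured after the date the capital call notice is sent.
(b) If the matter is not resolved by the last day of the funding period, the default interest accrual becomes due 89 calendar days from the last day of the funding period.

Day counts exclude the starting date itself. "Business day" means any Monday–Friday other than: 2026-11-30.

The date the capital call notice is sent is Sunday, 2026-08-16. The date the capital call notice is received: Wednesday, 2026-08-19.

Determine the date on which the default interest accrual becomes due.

The last day of the funding period: 15 business days after Sunday, 2026-08-16, skipping weekends — Aug 17, Aug 18, Aug 19, Aug 20, …, Sep 2, Sep 3, Sep 4 — lands on Friday, 2026-09-04.
The date on which the default interest accrual becomes due: 2026-09-04 + 89 days = 2026-12-02.

2026-12-02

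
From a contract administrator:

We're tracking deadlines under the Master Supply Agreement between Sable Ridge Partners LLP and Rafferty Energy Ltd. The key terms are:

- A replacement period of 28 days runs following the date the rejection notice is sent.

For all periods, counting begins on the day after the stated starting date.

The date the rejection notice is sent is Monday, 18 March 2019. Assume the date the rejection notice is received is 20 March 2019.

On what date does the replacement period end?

15 April 2019

Adding 28 calendar days to 18 March 2019 gives 15 April 2019, which is the last day of the replacement period.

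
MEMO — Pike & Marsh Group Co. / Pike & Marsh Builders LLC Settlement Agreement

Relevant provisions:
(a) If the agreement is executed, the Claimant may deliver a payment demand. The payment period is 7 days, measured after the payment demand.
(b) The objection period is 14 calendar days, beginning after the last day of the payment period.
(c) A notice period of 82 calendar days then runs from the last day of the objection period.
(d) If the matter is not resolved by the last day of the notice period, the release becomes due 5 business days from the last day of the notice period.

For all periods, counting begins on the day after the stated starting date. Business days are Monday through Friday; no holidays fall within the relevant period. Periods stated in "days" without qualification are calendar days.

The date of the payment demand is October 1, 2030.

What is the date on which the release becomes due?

Adding 7 calendar days to October 1, 2030 gives October 8, 2030, which is the last day of the payment period.
Adding 14 calendar days to October 8, 2030 gives October 22, 2030, which is the last day of the objection period.
The last day of the notice period: 82 calendar days after October 22, 2030 is January 12, 2031.
From Sunday, January 12, 2031, 5 business days (Jan 13, Jan 14, Jan 15, Jan 16, Jan 17, skipping weekends) brings us to Friday, January 17, 2031, which is the date on which the release becomes due.

January 17, 2031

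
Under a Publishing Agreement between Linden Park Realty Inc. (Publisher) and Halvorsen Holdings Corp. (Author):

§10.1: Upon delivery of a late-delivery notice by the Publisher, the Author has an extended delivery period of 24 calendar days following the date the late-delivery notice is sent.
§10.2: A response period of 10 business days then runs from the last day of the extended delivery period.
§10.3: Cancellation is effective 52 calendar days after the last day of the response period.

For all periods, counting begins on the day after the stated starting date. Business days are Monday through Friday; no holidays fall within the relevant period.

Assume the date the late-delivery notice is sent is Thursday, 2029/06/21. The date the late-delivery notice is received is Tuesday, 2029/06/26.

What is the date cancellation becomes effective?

2029/09/17

Adding 24 calendar days to 2029/06/21 gives 2029/07/15, which is the last day of the extended delivery period.
The last day of the response period: counting 10 business days from Sunday, 2029/07/15 (Jul 16, Jul 17, Jul 18, Jul 19, Jul 20, Jul 23, Jul 24, Jul 25, Jul 26, Jul 27, skipping weekends) reaches Friday, 2029/07/27.
The date cancellation becomes effective: 2029/07/27 + 52 days = 2029/09/17.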